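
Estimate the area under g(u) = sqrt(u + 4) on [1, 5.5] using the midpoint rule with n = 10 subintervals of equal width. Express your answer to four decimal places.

12.0676

Δu = (5.5 − 1)/10 = 0.45.
Midpoints: 1.225, 1.675, 2.125, 2.575, 3.025, 3.475, 3.925, 4.375, 4.825, 5.275.
g(1.225) ≈ 2.2858, g(1.675) ≈ 2.3822, g(2.125) ≈ 2.4749, g(2.575) ≈ 2.5642, g(3.025) ≈ 2.6505, g(3.475) ≈ 2.7340, g(3.925) ≈ 2.8151, g(4.375) ≈ 2.8940, g(4.825) ≈ 2.9707, g(5.275) ≈ 3.0455.
Sum = Δu · [g(1.225) + g(1.675) + g(2.125) + ...].
Sum ≈ 12.0676.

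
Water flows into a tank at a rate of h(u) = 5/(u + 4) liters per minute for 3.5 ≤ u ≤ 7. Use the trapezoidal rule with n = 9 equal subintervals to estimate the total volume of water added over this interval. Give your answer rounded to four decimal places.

1.9156

Δu = (7 − 3.5)/9 = 7/18.
h(3.5) = 2/3, h(35/9) = 45/71, h(77/18) = 90/149, h(14/3) = 15/26, h(91/18) = 90/163, h(49/9) = 9/17, h(35/6) = 30/59, h(56/9) = 45/92, h(119/18) = 90/191, h(7) = 5/11.
T_9 = (Δu/2)·[h(u_0) + 2h(u_1) + ... + 2h(u_{8}) + h(u_9)].
Sum ≈ 1.9156.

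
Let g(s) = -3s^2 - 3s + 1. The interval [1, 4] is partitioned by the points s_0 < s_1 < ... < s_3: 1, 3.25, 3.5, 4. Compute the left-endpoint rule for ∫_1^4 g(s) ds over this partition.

Subinterval widths: 2.25, 0.25, 0.5.
Left endpoints: 1, 3.25, 3.5.
g(1) = -5, g(3.25) = -40.4375, g(3.5) = -46.25.
Sum = Σ Δs_i · g(s_i).
Sum = -44.484375.

-44.484375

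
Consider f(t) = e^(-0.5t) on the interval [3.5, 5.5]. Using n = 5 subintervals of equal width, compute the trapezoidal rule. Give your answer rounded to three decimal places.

Δt = (5.5 − 3.5)/5 = 0.4.
f(3.5) ≈ 0.174, f(3.9) ≈ 0.142, f(4.3) ≈ 0.116, f(4.7) ≈ 0.095, f(5.1) ≈ 0.078, f(5.5) ≈ 0.064.
T_5 = (Δt/2)·[f(t_0) + 2f(t_1) + ... + 2f(t_{4}) + f(t_5)].
Sum ≈ 0.220.

0.220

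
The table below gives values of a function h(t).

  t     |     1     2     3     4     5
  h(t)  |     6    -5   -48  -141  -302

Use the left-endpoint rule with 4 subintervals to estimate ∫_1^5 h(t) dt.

-188

Δt = 1.
Sum = 1·[6 + (-5) + (-48) + (-141)] = -188.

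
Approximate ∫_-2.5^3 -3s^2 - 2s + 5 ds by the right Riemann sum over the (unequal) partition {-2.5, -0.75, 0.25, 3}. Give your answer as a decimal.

-64.265625

Subinterval widths: 1.75, 1, 2.75.
Right endpoints: -0.75, 0.25, 3.
f(-0.75) = 4.8125, f(0.25) = 4.3125, f(3) = -28.
Sum = Σ Δs_i · f(s_i).
Sum = -64.265625.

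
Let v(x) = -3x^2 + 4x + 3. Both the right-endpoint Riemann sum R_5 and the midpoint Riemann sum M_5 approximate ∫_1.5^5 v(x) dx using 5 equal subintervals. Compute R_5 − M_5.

R_5 = -85.47.
M_5 = -65.19625.
R_5 − M_5 = -20.27375.

-20.27375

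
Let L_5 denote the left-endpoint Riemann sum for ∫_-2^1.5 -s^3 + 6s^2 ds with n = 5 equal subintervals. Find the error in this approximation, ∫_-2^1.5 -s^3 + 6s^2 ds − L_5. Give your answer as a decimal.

Exact integral: ∫_-2^1.5 f(s) ds = 25.484375.
L_5 = 35.07.
Error = 25.484375 − 35.07 = -9.585625.

-9.585625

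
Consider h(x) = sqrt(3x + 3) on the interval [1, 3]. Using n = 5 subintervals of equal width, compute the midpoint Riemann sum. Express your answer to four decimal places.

Δx = (3 − 1)/5 = 0.4.
Midpoints: 1.2, 1.6, 2, 2.4, 2.8.
h(1.2) ≈ 2.5690, h(1.6) ≈ 2.7928, h(2) ≈ 3.0000, h(2.4) ≈ 3.1937, h(2.8) ≈ 3.3764.
Sum = Δx · [h(1.2) + h(1.6) + h(2) + h(2.4) + h(2.8)].
Sum ≈ 5.9728.

5.9728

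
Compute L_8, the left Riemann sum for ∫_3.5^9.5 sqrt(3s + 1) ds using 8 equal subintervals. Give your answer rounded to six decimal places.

26.166606

Δs = (9.5 − 3.5)/8 = 0.75.
Left endpoints: 3.5, 4.25, 5, 5.75, 6.5, 7.25, 8, 8.75.
f(3.5) ≈ 3.391165, f(4.25) ≈ 3.708099, f(5) ≈ 4.000000, f(5.75) ≈ 4.272002, f(6.5) ≈ 4.527693, f(7.25) ≈ 4.769696, f(8) ≈ 5.000000, f(8.75) ≈ 5.220153.
Sum = Δs · [f(3.5) + f(4.25) + f(5) + ...].
Sum ≈ 26.166606.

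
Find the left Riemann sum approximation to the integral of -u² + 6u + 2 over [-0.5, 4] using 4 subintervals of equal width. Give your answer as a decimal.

Δu = (4 − (-0.5))/4 = 1.125.
Left endpoints: -0.5, 0.625, 1.75, 2.875.
f(-0.5) = -1.25, f(0.625) = 5.359375, f(1.75) = 9.4375, f(2.875) = 10.984375.
Sum = Δu · [f(-0.5) + f(0.625) + f(1.75) + f(2.875)].
Sum = 27.59765625.

27.59765625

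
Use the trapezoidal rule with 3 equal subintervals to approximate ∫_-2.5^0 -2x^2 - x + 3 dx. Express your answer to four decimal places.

Δx = (0 − (-2.5))/3 = 5/6.
f(-2.5) = -7, f(-5/3) = -8/9, f(-5/6) = 22/9, f(0) = 3.
T_3 = (Δx/2)·[f(x_0) + 2f(x_1) + 2f(x_2) + f(x_3)].
Sum ≈ -0.3704.

-0.3704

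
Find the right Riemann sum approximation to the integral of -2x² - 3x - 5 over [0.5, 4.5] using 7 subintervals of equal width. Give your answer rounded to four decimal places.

-125.9592

Δx = (4.5 − 0.5)/7 = 4/7.
Right endpoints: 15/14, 23/14, 31/14, 39/14, 47/14, 55/14, 4.5.
f(15/14) = -515/49, f(23/14) = -751/49, f(31/14) = -1051/49, f(39/14) = -1415/49, f(47/14) = -1843/49, f(55/14) = -2335/49, f(4.5) = -59.
Sum = Δx · [f(15/14) + f(23/14) + f(31/14) + ...].
Sum ≈ -125.9592.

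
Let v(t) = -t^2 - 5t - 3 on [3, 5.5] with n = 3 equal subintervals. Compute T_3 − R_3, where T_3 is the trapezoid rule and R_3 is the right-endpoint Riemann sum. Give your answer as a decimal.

T_3 ≈ -107.372685.
R_3 ≈ -121.435185.
T_3 − R_3 = 14.0625.

14.0625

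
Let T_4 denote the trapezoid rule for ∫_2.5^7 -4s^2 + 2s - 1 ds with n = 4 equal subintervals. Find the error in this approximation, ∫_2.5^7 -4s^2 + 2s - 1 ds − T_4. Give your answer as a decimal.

3.796875

Exact integral: ∫_2.5^7 f(s) ds = -398.25.
T_4 = -402.046875.
Error = -398.25 − (-402.046875) = 3.796875.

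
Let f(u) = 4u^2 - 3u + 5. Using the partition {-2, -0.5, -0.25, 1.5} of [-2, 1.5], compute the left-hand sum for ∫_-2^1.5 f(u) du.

52.875

Subinterval widths: 1.5, 0.25, 1.75.
Left endpoints: -2, -0.5, -0.25.
f(-2) = 27, f(-0.5) = 7.5, f(-0.25) = 6.
Sum = Σ Δu_i · f(u_i).
Sum = 52.875.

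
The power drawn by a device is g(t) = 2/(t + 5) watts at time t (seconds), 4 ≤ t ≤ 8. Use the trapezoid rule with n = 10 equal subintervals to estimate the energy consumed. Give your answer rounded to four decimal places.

Δt = (8 − 4)/10 = 0.4.
g(4) = 2/9, g(4.4) = 10/47, g(4.8) = 10/49, g(5.2) = 10/51, g(5.6) = 10/53, g(6) = 2/11, g(6.4) = 10/57, g(6.8) = 10/59, g(7.2) = 10/61, g(7.6) = 10/63, g(8) = 2/13.
T_10 = (Δt/2)·[g(t_0) + 2g(t_1) + ... + 2g(t_{9}) + g(t_10)].
Sum ≈ 0.7356.

0.7356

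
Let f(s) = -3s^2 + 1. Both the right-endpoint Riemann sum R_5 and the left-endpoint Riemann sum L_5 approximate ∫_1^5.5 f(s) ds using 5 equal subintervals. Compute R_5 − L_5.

R_5 = -202.185.
L_5 = -123.21.
R_5 − L_5 = -78.975.

-78.975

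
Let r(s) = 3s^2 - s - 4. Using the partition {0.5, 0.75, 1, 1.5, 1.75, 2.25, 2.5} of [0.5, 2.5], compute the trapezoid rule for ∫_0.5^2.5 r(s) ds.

Subinterval widths: 0.25, 0.25, 0.5, 0.25, 0.5, 0.25.
r(0.5) = -3.75, r(0.75) = -3.0625, r(1) = -2, r(1.5) = 1.25, r(1.75) = 3.4375, r(2.25) = 8.9375, r(2.5) = 12.25.
On each subinterval the trapezoid contributes (Δs_i/2)·[r(s_{i-1}) + r(s_i)].
Sum = 4.65625.

4.65625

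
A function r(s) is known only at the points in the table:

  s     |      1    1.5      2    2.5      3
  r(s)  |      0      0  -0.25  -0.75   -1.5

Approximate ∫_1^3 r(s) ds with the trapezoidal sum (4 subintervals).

-0.875

Δs = 0.5.
T_4 = (0.5/2)·[0 + 2·0 + 2·(-0.25) + 2·(-0.75) + (-1.5)] = -0.875.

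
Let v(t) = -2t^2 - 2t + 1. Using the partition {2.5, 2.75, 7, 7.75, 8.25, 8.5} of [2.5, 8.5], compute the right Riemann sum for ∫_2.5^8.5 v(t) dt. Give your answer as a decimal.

Subinterval widths: 0.25, 4.25, 0.75, 0.5, 0.25.
Right endpoints: 2.75, 7, 7.75, 8.25, 8.5.
v(2.75) = -19.625, v(7) = -111, v(7.75) = -134.625, v(8.25) = -151.625, v(8.5) = -160.5.
Sum = Σ Δt_i · v(t_i).
Sum = -693.5625.

-693.5625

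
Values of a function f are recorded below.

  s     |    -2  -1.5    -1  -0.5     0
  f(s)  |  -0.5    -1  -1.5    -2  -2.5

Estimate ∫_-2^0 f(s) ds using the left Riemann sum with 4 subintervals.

Δs = 0.5.
Sum = 0.5·[(-0.5) + (-1) + (-1.5) + (-2)] = -2.5.

-2.5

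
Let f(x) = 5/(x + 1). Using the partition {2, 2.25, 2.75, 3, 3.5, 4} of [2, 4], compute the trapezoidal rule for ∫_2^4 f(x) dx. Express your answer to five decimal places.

2.55956

Subinterval widths: 0.25, 0.5, 0.25, 0.5, 0.5.
f(2) = 5/3, f(2.25) = 20/13, f(2.75) = 4/3, f(3) = 1.25, f(3.5) = 10/9, f(4) = 1.
On each subinterval the trapezoid contributes (Δx_i/2)·[f(x_{i-1}) + f(x_i)].
Sum ≈ 2.55956.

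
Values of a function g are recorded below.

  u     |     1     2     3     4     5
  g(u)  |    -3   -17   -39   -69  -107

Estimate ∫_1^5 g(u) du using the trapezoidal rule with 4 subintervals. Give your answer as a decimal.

Δu = 1.
T_4 = (1/2)·[(-3) + 2·(-17) + 2·(-39) + 2·(-69) + (-107)] = -180.

-180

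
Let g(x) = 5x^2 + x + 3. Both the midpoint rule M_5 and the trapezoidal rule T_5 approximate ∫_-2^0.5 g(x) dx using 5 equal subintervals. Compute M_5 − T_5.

M_5 = 18.90625.
T_5 = 19.6875.
M_5 − T_5 = -0.78125.

-0.78125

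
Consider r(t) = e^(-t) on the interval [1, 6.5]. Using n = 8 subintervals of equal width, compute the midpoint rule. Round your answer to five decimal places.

Δt = (6.5 − 1)/8 = 0.6875.
Midpoints: 1.34375, 2.03125, 2.71875, 3.40625, 4.09375, 4.78125, 5.46875, 6.15625.
r(1.34375) ≈ 0.26087, r(2.03125) ≈ 0.13117, r(2.71875) ≈ 0.06596, r(3.40625) ≈ 0.03317, r(4.09375) ≈ 0.01668, r(4.78125) ≈ 0.00839, r(5.46875) ≈ 0.00422, r(6.15625) ≈ 0.00212.
Sum = Δt · [r(1.34375) + r(2.03125) + r(2.71875) + ...].
Sum ≈ 0.35926.

0.35926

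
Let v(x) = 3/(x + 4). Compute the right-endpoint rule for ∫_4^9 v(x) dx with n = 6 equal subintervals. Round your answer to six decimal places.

1.398110

Δx = (9 − 4)/6 = 5/6.
Right endpoints: 29/6, 17/3, 6.5, 22/3, 49/6, 9.
v(29/6) = 18/53, v(17/3) = 9/29, v(6.5) = 2/7, v(22/3) = 9/34, v(49/6) = 18/73, v(9) = 3/13.
Sum = Δx · [v(29/6) + v(17/3) + v(6.5) + ...].
Sum ≈ 1.398110.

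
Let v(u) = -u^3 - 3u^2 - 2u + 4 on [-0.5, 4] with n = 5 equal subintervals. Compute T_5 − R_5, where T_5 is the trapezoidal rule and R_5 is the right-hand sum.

T_5 = -130.87125.
R_5 = -185.04.
T_5 − R_5 = 54.16875.

54.16875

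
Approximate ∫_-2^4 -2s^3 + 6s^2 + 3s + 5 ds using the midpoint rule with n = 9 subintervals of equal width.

Δs = (4 − (-2))/9 = 2/3.
Midpoints: -5/3, -1, -1/3, 1/3, 1, 5/3, 7/3, 3, 11/3.
f(-5/3) = 700/27, f(-1) = 10, f(-1/3) = 128/27, f(1/3) = 178/27, f(1) = 12, f(5/3) = 470/27, f(7/3) = 520/27, f(3) = 14, f(11/3) = -52/27.
Sum = Δs · [f(-5/3) + f(-1) + f(-1/3) + ...].
Sum = 72.

72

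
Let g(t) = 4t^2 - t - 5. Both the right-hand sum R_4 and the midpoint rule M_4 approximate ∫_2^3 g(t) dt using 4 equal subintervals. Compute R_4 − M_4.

R_4 = 20.25.
M_4 = 17.8125.
R_4 − M_4 = 2.4375.

2.4375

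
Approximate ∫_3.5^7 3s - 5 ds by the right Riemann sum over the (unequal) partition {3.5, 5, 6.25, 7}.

Subinterval widths: 1.5, 1.25, 0.75.
Right endpoints: 5, 6.25, 7.
f(5) = 10, f(6.25) = 13.75, f(7) = 16.
Sum = Σ Δs_i · f(s_i).
Sum = 44.1875.

44.1875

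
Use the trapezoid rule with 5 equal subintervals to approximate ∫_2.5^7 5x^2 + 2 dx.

557.6625

Δx = (7 − 2.5)/5 = 0.9.
f(2.5) = 33.25, f(3.4) = 59.8, f(4.3) = 94.45, f(5.2) = 137.2, f(6.1) = 188.05, f(7) = 247.
T_5 = (Δx/2)·[f(x_0) + 2f(x_1) + ... + 2f(x_{4}) + f(x_5)].
Sum = 557.6625.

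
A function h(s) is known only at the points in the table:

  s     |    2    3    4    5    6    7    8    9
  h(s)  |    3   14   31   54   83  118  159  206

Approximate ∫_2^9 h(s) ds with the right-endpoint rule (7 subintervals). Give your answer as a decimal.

Δs = 1.
Sum = 1·[14 + 31 + 54 + 83 + 118 + 159 + 206] = 665.

665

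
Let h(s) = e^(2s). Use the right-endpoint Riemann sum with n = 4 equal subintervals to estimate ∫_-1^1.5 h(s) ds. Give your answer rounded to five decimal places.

17.47577

Δs = (1.5 − (-1))/4 = 0.625.
Right endpoints: -0.375, 0.25, 0.875, 1.5.
h(-0.375) ≈ 0.47237, h(0.25) ≈ 1.64872, h(0.875) ≈ 5.75460, h(1.5) ≈ 20.08554.
Sum = Δs · [h(-0.375) + h(0.25) + h(0.875) + h(1.5)].
Sum ≈ 17.47577.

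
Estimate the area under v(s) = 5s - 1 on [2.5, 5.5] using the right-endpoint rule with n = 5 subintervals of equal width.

61.5

Δs = (5.5 − 2.5)/5 = 0.6.
Right endpoints: 3.1, 3.7, 4.3, 4.9, 5.5.
v(3.1) = 14.5, v(3.7) = 17.5, v(4.3) = 20.5, v(4.9) = 23.5, v(5.5) = 26.5.
Sum = Δs · [v(3.1) + v(3.7) + v(4.3) + v(4.9) + v(5.5)].
Sum = 61.5.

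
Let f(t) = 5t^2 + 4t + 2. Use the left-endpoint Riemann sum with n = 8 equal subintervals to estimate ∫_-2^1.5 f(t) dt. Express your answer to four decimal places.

Δt = (1.5 − (-2))/8 = 0.4375.
Left endpoints: -2, -1.5625, -1.125, -0.6875, -0.25, 0.1875, 0.625, 1.0625.
f(-2) = 14, f(-1.5625) = 7.95703125, f(-1.125) = 3.828125, f(-0.6875) = 1.61328125, f(-0.25) = 1.3125, f(0.1875) = 2.92578125, f(0.625) = 6.453125, f(1.0625) = 11.89453125.
Sum = Δt · [f(-2) + f(-1.5625) + f(-1.125) + ...].
Sum ≈ 21.8682.

21.8682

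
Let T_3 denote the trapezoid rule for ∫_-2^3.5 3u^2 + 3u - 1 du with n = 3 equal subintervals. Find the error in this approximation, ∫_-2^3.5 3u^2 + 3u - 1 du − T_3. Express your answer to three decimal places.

-9.243

Exact integral: ∫_-2^3.5 f(u) du = 57.75.
T_3 ≈ 66.99306.
Error ≈ 57.75 − 66.99306 ≈ -9.243.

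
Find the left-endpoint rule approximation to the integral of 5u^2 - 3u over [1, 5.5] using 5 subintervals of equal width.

Δu = (5.5 − 1)/5 = 0.9.
Left endpoints: 1, 1.9, 2.8, 3.7, 4.6.
f(1) = 2, f(1.9) = 12.35, f(2.8) = 30.8, f(3.7) = 57.35, f(4.6) = 92.
Sum = Δu · [f(1) + f(1.9) + f(2.8) + f(3.7) + f(4.6)].
Sum = 175.05.

175.05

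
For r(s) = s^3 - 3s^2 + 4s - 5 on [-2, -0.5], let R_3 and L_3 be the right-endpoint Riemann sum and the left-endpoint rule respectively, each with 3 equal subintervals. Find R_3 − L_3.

R_3 = -21.
L_3 = -33.5625.
R_3 − L_3 = 12.5625.

12.5625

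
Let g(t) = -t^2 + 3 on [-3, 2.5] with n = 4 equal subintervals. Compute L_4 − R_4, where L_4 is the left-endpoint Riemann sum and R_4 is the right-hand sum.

L_4 = -1.33203125.
R_4 = 2.44921875.
L_4 − R_4 = -3.78125.

-3.78125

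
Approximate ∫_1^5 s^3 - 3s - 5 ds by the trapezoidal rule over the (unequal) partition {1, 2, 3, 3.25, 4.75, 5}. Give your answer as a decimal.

Subinterval widths: 1, 1, 0.25, 1.5, 0.25.
f(1) = -7, f(2) = -3, f(3) = 13, f(3.25) = 19.578125, f(4.75) = 87.921875, f(5) = 105.
On each subinterval the trapezoid contributes (Δs_i/2)·[f(s_{i-1}) + f(s_i)].
Sum = 108.8125.

108.8125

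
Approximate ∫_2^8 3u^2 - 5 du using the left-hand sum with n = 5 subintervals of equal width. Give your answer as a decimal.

370.32

Δu = (8 − 2)/5 = 1.2.
Left endpoints: 2, 3.2, 4.4, 5.6, 6.8.
f(2) = 7, f(3.2) = 25.72, f(4.4) = 53.08, f(5.6) = 89.08, f(6.8) = 133.72.
Sum = Δu · [f(2) + f(3.2) + f(4.4) + f(5.6) + f(6.8)].
Sum = 370.32.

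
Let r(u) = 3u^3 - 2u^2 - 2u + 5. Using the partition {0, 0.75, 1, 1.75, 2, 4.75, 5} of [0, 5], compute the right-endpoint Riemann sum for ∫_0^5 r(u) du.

844.26953125

Subinterval widths: 0.75, 0.25, 0.75, 0.25, 2.75, 0.25.
Right endpoints: 0.75, 1, 1.75, 2, 4.75, 5.
r(0.75) = 3.640625, r(1) = 4, r(1.75) = 11.453125, r(2) = 17, r(4.75) = 271.890625, r(5) = 320.
Sum = Σ Δu_i · r(u_i).
Sum = 844.26953125.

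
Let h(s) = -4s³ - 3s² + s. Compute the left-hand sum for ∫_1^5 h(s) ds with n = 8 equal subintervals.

Δs = (5 − 1)/8 = 0.5.
Left endpoints: 1, 1.5, 2, 2.5, 3, 3.5, 4, 4.5.
h(1) = -6, h(1.5) = -18.75, h(2) = -42, h(2.5) = -78.75, h(3) = -132, h(3.5) = -204.75, h(4) = -300, h(4.5) = -420.75.
Sum = Δs · [h(1) + h(1.5) + h(2) + ...].
Sum = -601.5.

-601.5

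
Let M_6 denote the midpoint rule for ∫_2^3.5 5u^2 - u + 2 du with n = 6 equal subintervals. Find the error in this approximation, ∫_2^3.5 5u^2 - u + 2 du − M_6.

Exact integral: ∫_2^3.5 f(u) du = 57.
M_6 = 56.9609375.
Error = 57 − 56.9609375 = 0.0390625.

0.0390625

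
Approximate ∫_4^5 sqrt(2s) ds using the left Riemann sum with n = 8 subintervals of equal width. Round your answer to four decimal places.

Δs = (5 − 4)/8 = 0.125.
Left endpoints: 4, 4.125, 4.25, 4.375, 4.5, 4.625, 4.75, 4.875.
f(4) ≈ 2.8284, f(4.125) ≈ 2.8723, f(4.25) ≈ 2.9155, f(4.375) ≈ 2.9580, f(4.5) ≈ 3.0000, f(4.625) ≈ 3.0414, f(4.75) ≈ 3.0822, f(4.875) ≈ 3.1225.
Sum = Δs · [f(4) + f(4.125) + f(4.25) + ...].
Sum ≈ 2.9775.

2.9775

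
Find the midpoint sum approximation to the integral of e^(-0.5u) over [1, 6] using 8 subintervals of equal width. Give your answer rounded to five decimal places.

1.10897

Δu = (6 − 1)/8 = 0.625.
Midpoints: 1.3125, 1.9375, 2.5625, 3.1875, 3.8125, 4.4375, 5.0625, 5.6875.
f(1.3125) ≈ 0.51879, f(1.9375) ≈ 0.37956, f(2.5625) ≈ 0.27769, f(3.1875) ≈ 0.20316, f(3.8125) ≈ 0.14864, f(4.4375) ≈ 0.10874, f(5.0625) ≈ 0.07956, f(5.6875) ≈ 0.05821.
Sum = Δu · [f(1.3125) + f(1.9375) + f(2.5625) + ...].
Sum ≈ 1.10897.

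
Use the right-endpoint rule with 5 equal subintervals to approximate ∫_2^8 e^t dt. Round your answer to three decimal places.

Δt = (8 − 2)/5 = 1.2.
Right endpoints: 3.2, 4.4, 5.6, 6.8, 8.
f(3.2) ≈ 24.533, f(4.4) ≈ 81.451, f(5.6) ≈ 270.426, f(6.8) ≈ 897.847, f(8) ≈ 2980.958.
Sum = Δt · [f(3.2) + f(4.4) + f(5.6) + f(6.8) + f(8)].
Sum ≈ 5106.258.

5106.258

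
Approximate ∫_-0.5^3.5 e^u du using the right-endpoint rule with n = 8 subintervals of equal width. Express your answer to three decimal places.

Δu = (3.5 − (-0.5))/8 = 0.5.
Right endpoints: 0, 0.5, 1, 1.5, 2, 2.5, 3, 3.5.
f(0) ≈ 1.000, f(0.5) ≈ 1.649, f(1) ≈ 2.718, f(1.5) ≈ 4.482, f(2) ≈ 7.389, f(2.5) ≈ 12.182, f(3) ≈ 20.086, f(3.5) ≈ 33.115.
Sum = Δu · [f(0) + f(0.5) + f(1) + ...].
Sum ≈ 41.311.

41.311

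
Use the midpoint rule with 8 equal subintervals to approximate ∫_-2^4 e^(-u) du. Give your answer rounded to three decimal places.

7.201

Δu = (4 − (-2))/8 = 0.75.
Midpoints: -1.625, -0.875, -0.125, 0.625, 1.375, 2.125, 2.875, 3.625.
f(-1.625) ≈ 5.078, f(-0.875) ≈ 2.399, f(-0.125) ≈ 1.133, f(0.625) ≈ 0.535, f(1.375) ≈ 0.253, f(2.125) ≈ 0.119, f(2.875) ≈ 0.056, f(3.625) ≈ 0.027.
Sum = Δu · [f(-1.625) + f(-0.875) + f(-0.125) + ...].
Sum ≈ 7.201.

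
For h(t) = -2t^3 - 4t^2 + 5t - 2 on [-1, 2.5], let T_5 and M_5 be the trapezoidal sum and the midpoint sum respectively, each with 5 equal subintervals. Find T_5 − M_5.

-3.644375

T_5 = -37.5025.
M_5 = -33.858125.
T_5 − M_5 = -3.644375.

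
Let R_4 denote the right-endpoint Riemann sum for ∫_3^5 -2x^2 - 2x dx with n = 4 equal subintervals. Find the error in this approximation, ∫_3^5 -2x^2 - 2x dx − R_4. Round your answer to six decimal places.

Exact integral: ∫_3^5 f(x) dx ≈ -81.33333333.
R_4 = -90.5.
Error ≈ -81.33333333 − (-90.5) ≈ 9.166667.

9.166667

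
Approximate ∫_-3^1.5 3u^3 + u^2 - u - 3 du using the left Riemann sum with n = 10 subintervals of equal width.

Δu = (1.5 − (-3))/10 = 0.45.
Left endpoints: -3, -2.55, -2.1, -1.65, -1.2, -0.75, -0.3, 0.15, 0.6, 1.05.
f(-3) = -72, f(-2.55) = -43.691625, f(-2.1) = -24.273, f(-1.65) = -12.103875, f(-1.2) = -5.544, f(-0.75) = -2.953125, f(-0.3) = -2.691, f(0.15) = -3.117375, f(0.6) = -2.592, f(1.05) = 0.525375.
Sum = Δu · [f(-3) + f(-2.55) + f(-2.1) + ...].
Sum = -75.79828125.

-75.79828125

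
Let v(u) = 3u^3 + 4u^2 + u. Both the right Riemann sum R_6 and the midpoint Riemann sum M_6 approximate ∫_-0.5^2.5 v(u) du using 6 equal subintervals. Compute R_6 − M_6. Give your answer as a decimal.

R_6 = 73.4375.
M_6 = 52.4375.
R_6 − M_6 = 21.

21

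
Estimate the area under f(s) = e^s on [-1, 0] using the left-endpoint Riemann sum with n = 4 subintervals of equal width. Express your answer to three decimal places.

Δs = (0 − (-1))/4 = 0.25.
Left endpoints: -1, -0.75, -0.5, -0.25.
f(-1) ≈ 0.368, f(-0.75) ≈ 0.472, f(-0.5) ≈ 0.607, f(-0.25) ≈ 0.779.
Sum = Δs · [f(-1) + f(-0.75) + f(-0.5) + f(-0.25)].
Sum ≈ 0.556.

0.556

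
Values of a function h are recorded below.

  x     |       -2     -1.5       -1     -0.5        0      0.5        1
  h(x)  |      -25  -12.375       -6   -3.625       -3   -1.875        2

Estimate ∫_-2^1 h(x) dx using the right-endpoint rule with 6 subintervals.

Δx = 0.5.
Sum = 0.5·[(-12.375) + (-6) + (-3.625) + (-3) + (-1.875) + 2] = -12.4375.

-12.4375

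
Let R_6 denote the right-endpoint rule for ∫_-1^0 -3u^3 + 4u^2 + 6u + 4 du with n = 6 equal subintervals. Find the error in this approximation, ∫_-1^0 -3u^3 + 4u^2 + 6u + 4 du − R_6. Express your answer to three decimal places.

0.044

Exact integral: ∫_-1^0 f(u) du ≈ 3.08333.
R_6 ≈ 3.03935.
Error ≈ 3.08333 − 3.03935 ≈ 0.044.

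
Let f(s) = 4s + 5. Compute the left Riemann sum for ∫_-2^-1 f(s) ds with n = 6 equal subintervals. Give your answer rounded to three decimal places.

-1.333

Δs = (-1 − (-2))/6 = 1/6.
Left endpoints: -2, -11/6, -5/3, -1.5, -4/3, -7/6.
f(-2) = -3, f(-11/6) = -7/3, f(-5/3) = -5/3, f(-1.5) = -1, f(-4/3) = -1/3, f(-7/6) = 1/3.
Sum = Δs · [f(-2) + f(-11/6) + f(-5/3) + ...].
Sum ≈ -1.333.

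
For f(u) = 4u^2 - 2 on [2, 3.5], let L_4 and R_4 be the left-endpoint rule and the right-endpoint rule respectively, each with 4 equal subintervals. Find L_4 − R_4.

-12.375

L_4 = 37.453125.
R_4 = 49.828125.
L_4 − R_4 = -12.375.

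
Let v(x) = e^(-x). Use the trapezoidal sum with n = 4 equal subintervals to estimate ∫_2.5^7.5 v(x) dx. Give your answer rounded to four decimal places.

Δx = (7.5 − 2.5)/4 = 1.25.
v(2.5) ≈ 0.0821, v(3.75) ≈ 0.0235, v(5) ≈ 0.0067, v(6.25) ≈ 0.0019, v(7.5) ≈ 0.0006.
T_4 = (Δx/2)·[v(x_0) + 2v(x_1) + 2v(x_2) + 2v(x_3) + v(x_4)].
Sum ≈ 0.0919.

0.0919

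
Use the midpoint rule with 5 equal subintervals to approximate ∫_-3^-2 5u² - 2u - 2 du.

34.65

Δu = (-2 − (-3))/5 = 0.2.
Midpoints: -2.9, -2.7, -2.5, -2.3, -2.1.
f(-2.9) = 45.85, f(-2.7) = 39.85, f(-2.5) = 34.25, f(-2.3) = 29.05, f(-2.1) = 24.25.
Sum = Δu · [f(-2.9) + f(-2.7) + f(-2.5) + f(-2.3) + f(-2.1)].
Sum = 34.65.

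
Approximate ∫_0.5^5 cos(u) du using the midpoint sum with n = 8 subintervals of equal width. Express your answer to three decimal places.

Δu = (5 − 0.5)/8 = 0.5625.
Midpoints: 0.78125, 1.34375, 1.90625, 2.46875, 3.03125, 3.59375, 4.15625, 4.71875.
f(0.78125) ≈ 0.710, f(1.34375) ≈ 0.225, f(1.90625) ≈ -0.329, f(2.46875) ≈ -0.782, f(3.03125) ≈ -0.994, f(3.59375) ≈ -0.900, f(4.15625) ≈ -0.528, f(4.71875) ≈ 0.006.
Sum = Δu · [f(0.78125) + f(1.34375) + f(1.90625) + ...].
Sum ≈ -1.457.

-1.457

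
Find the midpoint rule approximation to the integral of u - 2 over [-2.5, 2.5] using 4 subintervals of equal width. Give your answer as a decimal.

Δu = (2.5 − (-2.5))/4 = 1.25.
Midpoints: -1.875, -0.625, 0.625, 1.875.
f(-1.875) = -3.875, f(-0.625) = -2.625, f(0.625) = -1.375, f(1.875) = -0.125.
Sum = Δu · [f(-1.875) + f(-0.625) + f(0.625) + f(1.875)].
Sum = -10.

-10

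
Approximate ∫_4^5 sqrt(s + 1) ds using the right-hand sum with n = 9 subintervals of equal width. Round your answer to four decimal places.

2.3562

Δs = (5 − 4)/9 = 1/9.
Right endpoints: 37/9, 38/9, 13/3, 40/9, 41/9, 14/3, 43/9, 44/9, 5.
f(37/9) ≈ 2.2608, f(38/9) ≈ 2.2852, f(13/3) ≈ 2.3094, f(40/9) ≈ 2.3333, f(41/9) ≈ 2.3570, f(14/3) ≈ 2.3805, f(43/9) ≈ 2.4037, f(44/9) ≈ 2.4267, f(5) ≈ 2.4495.
Sum = Δs · [f(37/9) + f(38/9) + f(13/3) + ...].
Sum ≈ 2.3562.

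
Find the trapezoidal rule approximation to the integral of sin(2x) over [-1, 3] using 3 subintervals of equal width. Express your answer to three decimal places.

Δx = (3 − (-1))/3 = 4/3.
f(-1) ≈ -0.909, f(1/3) ≈ 0.618, f(5/3) ≈ -0.191, f(3) ≈ -0.279.
T_3 = (Δx/2)·[f(x_0) + 2f(x_1) + 2f(x_2) + f(x_3)].
Sum ≈ -0.222.

-0.222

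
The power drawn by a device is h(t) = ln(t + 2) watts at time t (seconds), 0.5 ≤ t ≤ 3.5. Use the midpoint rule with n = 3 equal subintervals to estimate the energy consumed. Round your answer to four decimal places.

4.0943

Δt = (3.5 − 0.5)/3 = 1.
Midpoints: 1, 2, 3.
h(1) ≈ 1.0986, h(2) ≈ 1.3863, h(3) ≈ 1.6094.
Sum = Δt · [h(1) + h(2) + h(3)].
Sum ≈ 4.0943.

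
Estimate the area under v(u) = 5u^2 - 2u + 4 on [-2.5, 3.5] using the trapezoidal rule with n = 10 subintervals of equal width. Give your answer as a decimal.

117.3

Δu = (3.5 − (-2.5))/10 = 0.6.
v(-2.5) = 40.25, v(-1.9) = 25.85, v(-1.3) = 15.05, v(-0.7) = 7.85, v(-0.1) = 4.25, v(0.5) = 4.25, v(1.1) = 7.85, v(1.7) = 15.05, v(2.3) = 25.85, v(2.9) = 40.25, v(3.5) = 58.25.
T_10 = (Δu/2)·[v(u_0) + 2v(u_1) + ... + 2v(u_{9}) + v(u_10)].
Sum = 117.3.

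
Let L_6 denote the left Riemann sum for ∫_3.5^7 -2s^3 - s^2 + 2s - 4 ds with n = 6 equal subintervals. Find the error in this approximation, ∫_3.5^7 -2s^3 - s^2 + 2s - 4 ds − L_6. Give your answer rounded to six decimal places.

-177.298900

Exact integral: ∫_3.5^7 f(s) ds ≈ -1202.76041667.
L_6 ≈ -1025.46151620.
Error ≈ -1202.76041667 − (-1025.46151620) ≈ -177.298900.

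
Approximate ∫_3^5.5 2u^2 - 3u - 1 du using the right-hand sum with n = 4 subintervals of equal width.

Δu = (5.5 − 3)/4 = 0.625.
Right endpoints: 3.625, 4.25, 4.875, 5.5.
f(3.625) = 14.40625, f(4.25) = 22.375, f(4.875) = 31.90625, f(5.5) = 43.
Sum = Δu · [f(3.625) + f(4.25) + f(4.875) + f(5.5)].
Sum = 69.8046875.

69.8046875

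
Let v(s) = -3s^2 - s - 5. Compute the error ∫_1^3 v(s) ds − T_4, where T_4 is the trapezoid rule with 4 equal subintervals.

0.25

Exact integral: ∫_1^3 v(s) ds = -40.
T_4 = -40.25.
Error = -40 − (-40.25) = 0.25.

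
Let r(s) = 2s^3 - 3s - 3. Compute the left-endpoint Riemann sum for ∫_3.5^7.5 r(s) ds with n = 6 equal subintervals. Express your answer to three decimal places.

1190.111

Δs = (7.5 − 3.5)/6 = 2/3.
Left endpoints: 3.5, 25/6, 29/6, 5.5, 37/6, 41/6.
r(3.5) = 72.25, r(25/6) = 13951/108, r(29/6) = 22499/108, r(5.5) = 313.25, r(37/6) = 48331/108, r(41/6) = 66383/108.
Sum = Δs · [r(3.5) + r(25/6) + r(29/6) + ...].
Sum ≈ 1190.111.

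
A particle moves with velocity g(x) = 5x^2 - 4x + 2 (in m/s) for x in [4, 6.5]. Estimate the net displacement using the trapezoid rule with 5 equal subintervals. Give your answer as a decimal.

304.0625

Δx = (6.5 − 4)/5 = 0.5.
g(4) = 66, g(4.5) = 85.25, g(5) = 107, g(5.5) = 131.25, g(6) = 158, g(6.5) = 187.25.
T_5 = (Δx/2)·[g(x_0) + 2g(x_1) + ... + 2g(x_{4}) + g(x_5)].
Sum = 304.0625.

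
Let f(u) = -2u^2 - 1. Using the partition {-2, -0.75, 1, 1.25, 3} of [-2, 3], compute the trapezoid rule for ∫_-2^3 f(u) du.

Subinterval widths: 1.25, 1.75, 0.25, 1.75.
f(-2) = -9, f(-0.75) = -2.125, f(1) = -3, f(1.25) = -4.125, f(3) = -19.
On each subinterval the trapezoid contributes (Δu_i/2)·[f(u_{i-1}) + f(u_i)].
Sum = -32.5625.

-32.5625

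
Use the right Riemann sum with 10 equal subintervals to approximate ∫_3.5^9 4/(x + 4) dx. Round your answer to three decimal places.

2.139

Δx = (9 − 3.5)/10 = 0.55.
Right endpoints: 4.05, 4.6, 5.15, 5.7, 6.25, 6.8, 7.35, 7.9, 8.45, 9.
f(4.05) = 80/161, f(4.6) = 20/43, f(5.15) = 80/183, f(5.7) = 40/97, f(6.25) = 16/41, f(6.8) = 10/27, f(7.35) = 80/227, f(7.9) = 40/119, f(8.45) = 80/249, f(9) = 4/13.
Sum = Δx · [f(4.05) + f(4.6) + f(5.15) + ...].
Sum ≈ 2.139.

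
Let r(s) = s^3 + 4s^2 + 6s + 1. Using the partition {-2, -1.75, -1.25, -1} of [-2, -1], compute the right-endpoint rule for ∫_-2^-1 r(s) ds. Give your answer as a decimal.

Subinterval widths: 0.25, 0.5, 0.25.
Right endpoints: -1.75, -1.25, -1.
r(-1.75) = -2.609375, r(-1.25) = -2.203125, r(-1) = -2.
Sum = Σ Δs_i · r(s_i).
Sum = -2.25390625.

-2.25390625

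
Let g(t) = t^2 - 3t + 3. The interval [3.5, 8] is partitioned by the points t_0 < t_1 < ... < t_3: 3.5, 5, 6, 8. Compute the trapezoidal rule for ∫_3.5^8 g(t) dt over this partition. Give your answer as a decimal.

Subinterval widths: 1.5, 1, 2.
g(3.5) = 4.75, g(5) = 13, g(6) = 21, g(8) = 43.
On each subinterval the trapezoid contributes (Δt_i/2)·[g(t_{i-1}) + g(t_i)].
Sum = 94.3125.

94.3125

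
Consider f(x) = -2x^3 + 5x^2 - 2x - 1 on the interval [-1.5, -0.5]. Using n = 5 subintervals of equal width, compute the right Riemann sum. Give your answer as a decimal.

7.14

Δx = (-0.5 − (-1.5))/5 = 0.2.
Right endpoints: -1.3, -1.1, -0.9, -0.7, -0.5.
f(-1.3) = 14.444, f(-1.1) = 9.912, f(-0.9) = 6.308, f(-0.7) = 3.536, f(-0.5) = 1.5.
Sum = Δx · [f(-1.3) + f(-1.1) + f(-0.9) + f(-0.7) + f(-0.5)].
Sum = 7.14.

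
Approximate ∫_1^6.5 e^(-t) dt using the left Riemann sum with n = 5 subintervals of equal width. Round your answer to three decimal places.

Δt = (6.5 − 1)/5 = 1.1.
Left endpoints: 1, 2.1, 3.2, 4.3, 5.4.
f(1) ≈ 0.368, f(2.1) ≈ 0.122, f(3.2) ≈ 0.041, f(4.3) ≈ 0.014, f(5.4) ≈ 0.005.
Sum = Δt · [f(1) + f(2.1) + f(3.2) + f(4.3) + f(5.4)].
Sum ≈ 0.604.

0.604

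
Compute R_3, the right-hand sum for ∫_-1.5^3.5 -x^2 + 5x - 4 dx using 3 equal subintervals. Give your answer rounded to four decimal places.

-0.2315

Δx = (3.5 − (-1.5))/3 = 5/3.
Right endpoints: 1/6, 11/6, 3.5.
f(1/6) = -115/36, f(11/6) = 65/36, f(3.5) = 1.25.
Sum = Δx · [f(1/6) + f(11/6) + f(3.5)].
Sum ≈ -0.2315.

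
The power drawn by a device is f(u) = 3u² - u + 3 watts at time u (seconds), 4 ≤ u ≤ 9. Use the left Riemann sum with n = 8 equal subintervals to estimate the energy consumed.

Δu = (9 − 4)/8 = 0.625.
Left endpoints: 4, 4.625, 5.25, 5.875, 6.5, 7.125, 7.75, 8.375.
f(4) = 47, f(4.625) = 62.546875, f(5.25) = 80.4375, f(5.875) = 100.671875, f(6.5) = 123.25, f(7.125) = 148.171875, f(7.75) = 175.4375, f(8.375) = 205.046875.
Sum = Δu · [f(4) + f(4.625) + f(5.25) + ...].
Sum = 589.1015625.

589.1015625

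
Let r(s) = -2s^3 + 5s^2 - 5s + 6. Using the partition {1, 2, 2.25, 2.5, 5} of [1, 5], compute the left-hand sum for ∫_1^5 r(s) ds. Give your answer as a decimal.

Subinterval widths: 1, 0.25, 0.25, 2.5.
Left endpoints: 1, 2, 2.25, 2.5.
r(1) = 4, r(2) = 0, r(2.25) = -2.71875, r(2.5) = -6.5.
Sum = Σ Δs_i · r(s_i).
Sum = -12.9296875.

-12.9296875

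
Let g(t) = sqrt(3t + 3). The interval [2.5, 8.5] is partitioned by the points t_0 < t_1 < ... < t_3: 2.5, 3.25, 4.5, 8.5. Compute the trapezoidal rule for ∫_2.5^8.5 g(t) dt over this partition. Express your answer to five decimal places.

Subinterval widths: 0.75, 1.25, 4.
g(2.5) ≈ 3.24037, g(3.25) ≈ 3.57071, g(4.5) ≈ 4.06202, g(8.5) ≈ 5.33854.
On each subinterval the trapezoid contributes (Δt_i/2)·[g(t_{i-1}) + g(t_i)].
Sum ≈ 26.12573.

26.12573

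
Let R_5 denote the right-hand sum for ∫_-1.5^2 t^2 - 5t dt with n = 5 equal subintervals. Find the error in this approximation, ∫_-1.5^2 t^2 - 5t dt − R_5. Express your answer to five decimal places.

5.22667

Exact integral: ∫_-1.5^2 f(t) dt ≈ -0.5833333.
R_5 = -5.81.
Error ≈ -0.5833333 − (-5.81) ≈ 5.22667.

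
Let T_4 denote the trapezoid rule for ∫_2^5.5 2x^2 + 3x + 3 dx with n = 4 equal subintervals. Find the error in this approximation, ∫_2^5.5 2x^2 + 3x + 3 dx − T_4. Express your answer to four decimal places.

Exact integral: ∫_2^5.5 f(x) dx ≈ 155.458333.
T_4 = 156.3515625.
Error ≈ 155.458333 − 156.3515625 ≈ -0.8932.

-0.8932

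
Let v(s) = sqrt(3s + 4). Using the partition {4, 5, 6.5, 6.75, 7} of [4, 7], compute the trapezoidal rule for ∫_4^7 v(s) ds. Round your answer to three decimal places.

Subinterval widths: 1, 1.5, 0.25, 0.25.
v(4) ≈ 4.000, v(5) ≈ 4.359, v(6.5) ≈ 4.848, v(6.75) ≈ 4.924, v(7) ≈ 5.000.
On each subinterval the trapezoid contributes (Δs_i/2)·[v(s_{i-1}) + v(s_i)].
Sum ≈ 13.546.

13.546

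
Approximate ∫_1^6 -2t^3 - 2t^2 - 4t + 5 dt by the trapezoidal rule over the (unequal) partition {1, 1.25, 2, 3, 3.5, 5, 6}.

Subinterval widths: 0.25, 0.75, 1, 0.5, 1.5, 1.
f(1) = -3, f(1.25) = -7.03125, f(2) = -27, f(3) = -79, f(3.5) = -119.25, f(5) = -315, f(6) = -523.
On each subinterval the trapezoid contributes (Δt_i/2)·[f(t_{i-1}) + f(t_i)].
Sum = -861.265625.

-861.265625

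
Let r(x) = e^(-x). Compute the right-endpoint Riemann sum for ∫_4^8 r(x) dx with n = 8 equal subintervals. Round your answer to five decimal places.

Δx = (8 − 4)/8 = 0.5.
Right endpoints: 4.5, 5, 5.5, 6, 6.5, 7, 7.5, 8.
r(4.5) ≈ 0.01111, r(5) ≈ 0.00674, r(5.5) ≈ 0.00409, r(6) ≈ 0.00248, r(6.5) ≈ 0.00150, r(7) ≈ 0.00091, r(7.5) ≈ 0.00055, r(8) ≈ 0.00034.
Sum = Δx · [r(4.5) + r(5) + r(5.5) + ...].
Sum ≈ 0.01386.

0.01386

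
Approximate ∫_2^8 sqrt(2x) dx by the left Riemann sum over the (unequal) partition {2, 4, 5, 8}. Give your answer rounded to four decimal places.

16.3153

Subinterval widths: 2, 1, 3.
Left endpoints: 2, 4, 5.
f(2) ≈ 2.0000, f(4) ≈ 2.8284, f(5) ≈ 3.1623.
Sum = Σ Δx_i · f(x_i).
Sum ≈ 16.3153.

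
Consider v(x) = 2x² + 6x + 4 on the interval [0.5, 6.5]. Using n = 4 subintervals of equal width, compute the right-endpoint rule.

Δx = (6.5 − 0.5)/4 = 1.5.
Right endpoints: 2, 3.5, 5, 6.5.
v(2) = 24, v(3.5) = 49.5, v(5) = 84, v(6.5) = 127.5.
Sum = Δx · [v(2) + v(3.5) + v(5) + v(6.5)].
Sum = 427.5.

427.5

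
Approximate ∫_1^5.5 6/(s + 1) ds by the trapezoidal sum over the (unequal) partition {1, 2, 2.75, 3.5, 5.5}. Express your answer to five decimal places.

7.20641

Subinterval widths: 1, 0.75, 0.75, 2.
f(1) = 3, f(2) = 2, f(2.75) = 1.6, f(3.5) = 4/3, f(5.5) = 12/13.
On each subinterval the trapezoid contributes (Δs_i/2)·[f(s_{i-1}) + f(s_i)].
Sum ≈ 7.20641.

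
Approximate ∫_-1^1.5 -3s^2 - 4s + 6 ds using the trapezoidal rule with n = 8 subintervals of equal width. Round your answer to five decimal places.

Δs = (1.5 − (-1))/8 = 0.3125.
f(-1) = 7, f(-0.6875) = 7.33203125, f(-0.375) = 7.078125, f(-0.0625) = 6.23828125, f(0.25) = 4.8125, f(0.5625) = 2.80078125, f(0.875) = 0.203125, f(1.1875) = -2.98046875, f(1.5) = -6.75.
T_8 = (Δs/2)·[f(s_0) + 2f(s_1) + ... + 2f(s_{7}) + f(s_8)].
Sum ≈ 8.00293.

8.00293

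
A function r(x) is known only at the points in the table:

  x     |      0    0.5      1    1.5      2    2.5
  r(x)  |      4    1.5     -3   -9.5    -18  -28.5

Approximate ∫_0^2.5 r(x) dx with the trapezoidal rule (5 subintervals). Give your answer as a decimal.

Δx = 0.5.
T_5 = (0.5/2)·[4 + 2·1.5 + 2·(-3) + 2·(-9.5) + 2·(-18) + (-28.5)] = -20.625.

-20.625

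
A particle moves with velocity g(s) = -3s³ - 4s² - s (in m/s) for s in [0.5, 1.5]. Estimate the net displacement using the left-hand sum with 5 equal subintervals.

-7.295

Δs = (1.5 − 0.5)/5 = 0.2.
Left endpoints: 0.5, 0.7, 0.9, 1.1, 1.3.
g(0.5) = -1.875, g(0.7) = -3.689, g(0.9) = -6.327, g(1.1) = -9.933, g(1.3) = -14.651.
Sum = Δs · [g(0.5) + g(0.7) + g(0.9) + g(1.1) + g(1.3)].
Sum = -7.295.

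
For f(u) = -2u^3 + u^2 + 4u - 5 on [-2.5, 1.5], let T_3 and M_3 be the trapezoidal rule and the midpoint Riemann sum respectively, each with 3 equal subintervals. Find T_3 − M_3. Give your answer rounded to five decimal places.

7.11111

T_3 ≈ 0.0740741.
M_3 ≈ -7.0370370.
T_3 − M_3 ≈ 7.11111.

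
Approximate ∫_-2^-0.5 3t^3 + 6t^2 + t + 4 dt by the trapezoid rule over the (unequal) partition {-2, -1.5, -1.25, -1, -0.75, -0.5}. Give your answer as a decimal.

7.6875

Subinterval widths: 0.5, 0.25, 0.25, 0.25, 0.25.
f(-2) = 2, f(-1.5) = 5.875, f(-1.25) = 6.265625, f(-1) = 6, f(-0.75) = 5.359375, f(-0.5) = 4.625.
On each subinterval the trapezoid contributes (Δt_i/2)·[f(t_{i-1}) + f(t_i)].
Sum = 7.6875.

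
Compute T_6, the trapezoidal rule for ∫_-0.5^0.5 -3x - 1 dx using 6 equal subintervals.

-1

Δx = (0.5 − (-0.5))/6 = 1/6.
f(-0.5) = 0.5, f(-1/3) = 0, f(-1/6) = -0.5, f(0) = -1, f(1/6) = -1.5, f(1/3) = -2, f(0.5) = -2.5.
T_6 = (Δx/2)·[f(x_0) + 2f(x_1) + ... + 2f(x_{5}) + f(x_6)].
Sum = -1.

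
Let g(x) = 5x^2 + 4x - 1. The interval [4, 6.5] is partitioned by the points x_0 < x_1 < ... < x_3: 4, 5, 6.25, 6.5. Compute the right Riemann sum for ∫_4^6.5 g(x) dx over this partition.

477.203125

Subinterval widths: 1, 1.25, 0.25.
Right endpoints: 5, 6.25, 6.5.
g(5) = 144, g(6.25) = 219.3125, g(6.5) = 236.25.
Sum = Σ Δx_i · g(x_i).
Sum = 477.203125.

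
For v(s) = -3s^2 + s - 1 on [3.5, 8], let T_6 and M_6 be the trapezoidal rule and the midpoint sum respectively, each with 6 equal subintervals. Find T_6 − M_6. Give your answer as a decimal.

T_6 = -449.015625.
M_6 = -447.1171875.
T_6 − M_6 = -1.8984375.

-1.8984375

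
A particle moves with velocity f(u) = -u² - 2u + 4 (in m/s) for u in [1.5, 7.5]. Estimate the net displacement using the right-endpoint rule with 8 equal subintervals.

Δu = (7.5 − 1.5)/8 = 0.75.
Right endpoints: 2.25, 3, 3.75, 4.5, 5.25, 6, 6.75, 7.5.
f(2.25) = -5.5625, f(3) = -11, f(3.75) = -17.5625, f(4.5) = -25.25, f(5.25) = -34.0625, f(6) = -44, f(6.75) = -55.0625, f(7.5) = -67.25.
Sum = Δu · [f(2.25) + f(3) + f(3.75) + ...].
Sum = -194.8125.

-194.8125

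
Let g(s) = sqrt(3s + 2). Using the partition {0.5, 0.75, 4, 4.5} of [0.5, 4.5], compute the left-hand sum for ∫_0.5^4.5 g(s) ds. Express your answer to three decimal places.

Subinterval widths: 0.25, 3.25, 0.5.
Left endpoints: 0.5, 0.75, 4.
g(0.5) ≈ 1.871, g(0.75) ≈ 2.062, g(4) ≈ 3.742.
Sum = Σ Δs_i · g(s_i).
Sum ≈ 9.039.

9.039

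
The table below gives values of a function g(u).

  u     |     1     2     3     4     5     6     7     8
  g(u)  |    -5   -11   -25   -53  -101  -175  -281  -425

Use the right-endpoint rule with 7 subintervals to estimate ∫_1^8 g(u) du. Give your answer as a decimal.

-1071

Δu = 1.
Sum = 1·[(-11) + (-25) + (-53) + (-101) + (-175) + (-281) + (-425)] = -1071.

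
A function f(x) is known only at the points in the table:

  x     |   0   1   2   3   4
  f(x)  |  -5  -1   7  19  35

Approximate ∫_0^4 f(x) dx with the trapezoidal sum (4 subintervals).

Δx = 1.
T_4 = (1/2)·[(-5) + 2·(-1) + 2·7 + 2·19 + 35] = 40.

40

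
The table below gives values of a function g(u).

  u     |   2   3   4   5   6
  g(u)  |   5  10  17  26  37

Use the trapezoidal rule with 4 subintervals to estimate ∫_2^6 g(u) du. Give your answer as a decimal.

Δu = 1.
T_4 = (1/2)·[5 + 2·10 + 2·17 + 2·26 + 37] = 74.

74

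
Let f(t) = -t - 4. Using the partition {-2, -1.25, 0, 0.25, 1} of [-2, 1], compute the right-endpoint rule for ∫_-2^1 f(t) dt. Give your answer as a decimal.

Subinterval widths: 0.75, 1.25, 0.25, 0.75.
Right endpoints: -1.25, 0, 0.25, 1.
f(-1.25) = -2.75, f(0) = -4, f(0.25) = -4.25, f(1) = -5.
Sum = Σ Δt_i · f(t_i).
Sum = -11.875.

-11.875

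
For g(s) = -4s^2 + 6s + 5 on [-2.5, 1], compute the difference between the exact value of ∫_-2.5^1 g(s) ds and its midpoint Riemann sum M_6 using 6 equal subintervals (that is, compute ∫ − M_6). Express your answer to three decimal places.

-0.397

Exact integral: ∫_-2.5^1 g(s) ds ≈ -20.41667.
M_6 ≈ -20.01968.
Error ≈ -20.41667 − (-20.01968) ≈ -0.397.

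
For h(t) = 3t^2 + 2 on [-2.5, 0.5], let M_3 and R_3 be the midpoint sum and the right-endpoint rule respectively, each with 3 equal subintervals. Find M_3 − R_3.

M_3 = 21.
R_3 = 14.25.
M_3 − R_3 = 6.75.

6.75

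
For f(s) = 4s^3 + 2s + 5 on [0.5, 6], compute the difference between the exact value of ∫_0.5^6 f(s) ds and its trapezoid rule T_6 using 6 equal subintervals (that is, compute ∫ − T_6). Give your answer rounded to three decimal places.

-30.040

Exact integral: ∫_0.5^6 f(s) ds = 1359.1875.
T_6 ≈ 1389.22743.
Error ≈ 1359.1875 − 1389.22743 ≈ -30.040.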